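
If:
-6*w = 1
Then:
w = -1/6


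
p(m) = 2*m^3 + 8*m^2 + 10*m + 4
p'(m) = 6*m^2 + 16*m + 10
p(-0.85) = 0.05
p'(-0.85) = 0.73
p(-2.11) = -0.27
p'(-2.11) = 2.95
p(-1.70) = 0.29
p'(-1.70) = 0.14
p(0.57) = 12.67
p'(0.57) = 21.07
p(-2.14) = -0.36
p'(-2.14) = 3.24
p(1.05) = 25.64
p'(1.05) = 33.42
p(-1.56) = 0.28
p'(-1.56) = -0.36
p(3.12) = 173.82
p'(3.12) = 118.33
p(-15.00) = -5096.00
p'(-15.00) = 1120.00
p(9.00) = 2200.00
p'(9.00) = 640.00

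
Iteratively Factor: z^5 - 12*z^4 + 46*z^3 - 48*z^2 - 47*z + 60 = (z + 1)*(z^4 - 13*z^3 + 59*z^2 - 107*z + 60) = (z - 5)*(z + 1)*(z^3 - 8*z^2 + 19*z - 12) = (z - 5)*(z - 1)*(z + 1)*(z^2 - 7*z + 12) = (z - 5)*(z - 4)*(z - 1)*(z + 1)*(z - 3)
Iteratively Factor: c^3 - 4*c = (c + 2)*(c^2 - 2*c) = c*(c + 2)*(c - 2)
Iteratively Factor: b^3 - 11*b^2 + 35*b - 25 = (b - 5)*(b^2 - 6*b + 5) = (b - 5)^2*(b - 1)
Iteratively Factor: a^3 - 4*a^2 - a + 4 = (a - 1)*(a^2 - 3*a - 4) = (a - 4)*(a - 1)*(a + 1)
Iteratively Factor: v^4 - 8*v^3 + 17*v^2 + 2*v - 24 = (v - 4)*(v^3 - 4*v^2 + v + 6) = (v - 4)*(v - 3)*(v^2 - v - 2) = (v - 4)*(v - 3)*(v + 1)*(v - 2)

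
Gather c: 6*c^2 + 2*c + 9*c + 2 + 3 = 6*c^2 + 11*c + 5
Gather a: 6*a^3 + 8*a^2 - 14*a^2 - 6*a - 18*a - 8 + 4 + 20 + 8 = 6*a^3 - 6*a^2 - 24*a + 24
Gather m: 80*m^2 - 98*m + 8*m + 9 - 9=80*m^2 - 90*m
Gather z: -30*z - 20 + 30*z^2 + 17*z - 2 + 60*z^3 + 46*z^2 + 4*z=60*z^3 + 76*z^2 - 9*z - 22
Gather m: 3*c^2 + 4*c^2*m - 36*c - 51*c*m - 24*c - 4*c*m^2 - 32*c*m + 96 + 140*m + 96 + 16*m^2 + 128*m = 3*c^2 - 60*c + m^2*(16 - 4*c) + m*(4*c^2 - 83*c + 268) + 192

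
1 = 1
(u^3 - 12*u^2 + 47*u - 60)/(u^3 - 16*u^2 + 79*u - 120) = (u - 4)/(u - 8)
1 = 1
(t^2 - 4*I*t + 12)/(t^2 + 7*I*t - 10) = (t - 6*I)/(t + 5*I)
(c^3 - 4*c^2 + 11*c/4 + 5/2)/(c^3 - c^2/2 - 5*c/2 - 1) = (c - 5/2)/(c + 1)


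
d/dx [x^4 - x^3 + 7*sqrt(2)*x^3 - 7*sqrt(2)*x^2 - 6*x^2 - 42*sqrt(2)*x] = 4*x^3 - 3*x^2 + 21*sqrt(2)*x^2 - 14*sqrt(2)*x - 12*x - 42*sqrt(2)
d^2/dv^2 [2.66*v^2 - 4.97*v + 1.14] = 5.32000000000000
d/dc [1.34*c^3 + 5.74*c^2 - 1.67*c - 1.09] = 4.02*c^2 + 11.48*c - 1.67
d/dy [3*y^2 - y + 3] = 6*y - 1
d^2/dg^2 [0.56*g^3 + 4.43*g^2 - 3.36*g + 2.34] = 3.36*g + 8.86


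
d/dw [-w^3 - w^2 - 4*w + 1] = -3*w^2 - 2*w - 4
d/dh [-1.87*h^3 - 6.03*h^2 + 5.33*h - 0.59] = -5.61*h^2 - 12.06*h + 5.33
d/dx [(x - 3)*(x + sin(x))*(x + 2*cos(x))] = (3 - x)*(x + sin(x))*(2*sin(x) - 1) + (x - 3)*(x + 2*cos(x))*(cos(x) + 1) + (x + sin(x))*(x + 2*cos(x))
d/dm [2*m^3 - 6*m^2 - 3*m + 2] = 6*m^2 - 12*m - 3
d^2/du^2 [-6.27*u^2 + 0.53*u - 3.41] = -12.5400000000000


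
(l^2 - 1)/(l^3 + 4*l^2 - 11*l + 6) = (l + 1)/(l^2 + 5*l - 6)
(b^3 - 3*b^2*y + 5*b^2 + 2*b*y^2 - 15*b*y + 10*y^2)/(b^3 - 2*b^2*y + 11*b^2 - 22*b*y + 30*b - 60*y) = (b - y)/(b + 6)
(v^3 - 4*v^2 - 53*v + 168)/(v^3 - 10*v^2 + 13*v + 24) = (v + 7)/(v + 1)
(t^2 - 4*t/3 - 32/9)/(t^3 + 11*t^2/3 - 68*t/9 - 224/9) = (3*t + 4)/(3*t^2 + 19*t + 28)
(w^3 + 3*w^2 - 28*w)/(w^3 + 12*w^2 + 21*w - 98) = w*(w - 4)/(w^2 + 5*w - 14)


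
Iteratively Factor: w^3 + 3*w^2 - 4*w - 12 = (w - 2)*(w^2 + 5*w + 6) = (w - 2)*(w + 2)*(w + 3)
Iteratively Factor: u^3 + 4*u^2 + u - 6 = (u - 1)*(u^2 + 5*u + 6) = (u - 1)*(u + 2)*(u + 3)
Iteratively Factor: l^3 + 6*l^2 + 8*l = (l + 4)*(l^2 + 2*l) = (l + 2)*(l + 4)*(l)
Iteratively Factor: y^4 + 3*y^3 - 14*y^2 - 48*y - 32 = (y + 4)*(y^3 - y^2 - 10*y - 8) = (y + 2)*(y + 4)*(y^2 - 3*y - 4) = (y - 4)*(y + 2)*(y + 4)*(y + 1)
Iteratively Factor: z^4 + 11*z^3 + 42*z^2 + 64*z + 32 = (z + 4)*(z^3 + 7*z^2 + 14*z + 8) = (z + 1)*(z + 4)*(z^2 + 6*z + 8) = (z + 1)*(z + 4)^2*(z + 2)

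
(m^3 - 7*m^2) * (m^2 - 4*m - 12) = m^5 - 11*m^4 + 16*m^3 + 84*m^2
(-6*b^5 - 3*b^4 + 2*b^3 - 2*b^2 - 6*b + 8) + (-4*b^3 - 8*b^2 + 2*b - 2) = -6*b^5 - 3*b^4 - 2*b^3 - 10*b^2 - 4*b + 6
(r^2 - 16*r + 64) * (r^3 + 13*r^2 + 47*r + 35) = r^5 - 3*r^4 - 97*r^3 + 115*r^2 + 2448*r + 2240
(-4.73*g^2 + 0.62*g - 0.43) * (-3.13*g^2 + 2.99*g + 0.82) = 14.8049*g^4 - 16.0833*g^3 - 0.6789*g^2 - 0.7773*g - 0.3526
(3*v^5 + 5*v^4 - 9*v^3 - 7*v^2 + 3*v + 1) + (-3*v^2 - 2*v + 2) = 3*v^5 + 5*v^4 - 9*v^3 - 10*v^2 + v + 3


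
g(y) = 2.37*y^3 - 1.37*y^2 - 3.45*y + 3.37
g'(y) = 7.11*y^2 - 2.74*y - 3.45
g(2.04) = 10.75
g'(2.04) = 20.55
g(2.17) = 13.65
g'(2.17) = 24.08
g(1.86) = 7.46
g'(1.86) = 16.05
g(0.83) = 0.92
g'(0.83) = -0.83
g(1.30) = 1.78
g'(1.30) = 5.00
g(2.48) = 22.54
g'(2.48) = 33.48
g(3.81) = 101.41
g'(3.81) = 89.32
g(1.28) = 1.68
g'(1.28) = 4.69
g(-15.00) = -8251.88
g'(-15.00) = 1637.40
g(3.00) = 44.68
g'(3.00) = 52.32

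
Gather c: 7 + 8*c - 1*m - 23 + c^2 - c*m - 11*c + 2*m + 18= c^2 + c*(-m - 3) + m + 2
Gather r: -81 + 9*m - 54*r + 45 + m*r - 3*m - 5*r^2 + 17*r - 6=6*m - 5*r^2 + r*(m - 37) - 42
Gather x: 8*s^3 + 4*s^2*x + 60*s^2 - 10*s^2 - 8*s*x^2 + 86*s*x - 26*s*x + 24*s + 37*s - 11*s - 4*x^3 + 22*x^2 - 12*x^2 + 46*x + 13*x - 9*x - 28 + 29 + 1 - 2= 8*s^3 + 50*s^2 + 50*s - 4*x^3 + x^2*(10 - 8*s) + x*(4*s^2 + 60*s + 50)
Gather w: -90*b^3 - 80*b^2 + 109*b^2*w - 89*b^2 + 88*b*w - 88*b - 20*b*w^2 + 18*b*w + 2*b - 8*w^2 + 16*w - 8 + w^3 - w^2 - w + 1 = -90*b^3 - 169*b^2 - 86*b + w^3 + w^2*(-20*b - 9) + w*(109*b^2 + 106*b + 15) - 7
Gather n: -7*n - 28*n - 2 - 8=-35*n - 10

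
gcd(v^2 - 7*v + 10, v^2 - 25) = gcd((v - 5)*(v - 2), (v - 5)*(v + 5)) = v - 5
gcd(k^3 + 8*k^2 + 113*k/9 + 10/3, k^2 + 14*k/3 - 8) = k + 6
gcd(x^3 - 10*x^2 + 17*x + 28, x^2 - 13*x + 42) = x - 7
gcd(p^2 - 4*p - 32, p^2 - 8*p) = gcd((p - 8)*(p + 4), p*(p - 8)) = p - 8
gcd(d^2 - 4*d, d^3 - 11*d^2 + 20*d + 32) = d - 4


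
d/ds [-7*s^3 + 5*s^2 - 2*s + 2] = -21*s^2 + 10*s - 2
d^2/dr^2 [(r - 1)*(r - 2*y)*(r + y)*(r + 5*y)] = 12*r^2 + 24*r*y - 6*r - 14*y^2 - 8*y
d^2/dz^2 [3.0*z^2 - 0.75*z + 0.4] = 6.00000000000000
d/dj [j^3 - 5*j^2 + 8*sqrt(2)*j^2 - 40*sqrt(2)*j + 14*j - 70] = 3*j^2 - 10*j + 16*sqrt(2)*j - 40*sqrt(2) + 14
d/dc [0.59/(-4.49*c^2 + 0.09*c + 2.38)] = (5.2982*c - 0.0531)/(-4.49*c^2 + 0.09*c + 2.38)^2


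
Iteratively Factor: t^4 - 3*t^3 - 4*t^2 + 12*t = (t - 2)*(t^3 - t^2 - 6*t) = (t - 2)*(t + 2)*(t^2 - 3*t) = (t - 3)*(t - 2)*(t + 2)*(t)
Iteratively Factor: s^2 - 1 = (s + 1)*(s - 1)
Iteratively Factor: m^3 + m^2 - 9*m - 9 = (m + 3)*(m^2 - 2*m - 3) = (m + 1)*(m + 3)*(m - 3)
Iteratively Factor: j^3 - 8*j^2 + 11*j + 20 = (j - 5)*(j^2 - 3*j - 4) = (j - 5)*(j - 4)*(j + 1)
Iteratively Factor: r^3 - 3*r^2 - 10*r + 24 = (r - 2)*(r^2 - r - 12) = (r - 2)*(r + 3)*(r - 4)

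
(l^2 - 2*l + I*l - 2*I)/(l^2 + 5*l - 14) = (l + I)/(l + 7)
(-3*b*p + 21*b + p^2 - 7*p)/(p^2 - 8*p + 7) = (-3*b + p)/(p - 1)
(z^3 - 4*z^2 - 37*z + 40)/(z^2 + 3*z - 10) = (z^2 - 9*z + 8)/(z - 2)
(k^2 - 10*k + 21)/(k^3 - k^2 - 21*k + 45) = (k - 7)/(k^2 + 2*k - 15)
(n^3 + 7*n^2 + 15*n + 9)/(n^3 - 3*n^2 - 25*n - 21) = (n + 3)/(n - 7)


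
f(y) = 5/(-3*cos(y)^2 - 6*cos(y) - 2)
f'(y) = 5*(-6*sin(y)*cos(y) - 6*sin(y))/(-3*cos(y)^2 - 6*cos(y) - 2)^2 = -30*(cos(y) + 1)*sin(y)/(3*cos(y)^2 + 6*cos(y) + 2)^2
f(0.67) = -0.59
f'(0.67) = -0.46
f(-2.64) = 5.24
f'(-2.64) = 1.95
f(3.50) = 5.06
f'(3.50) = 0.69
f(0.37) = -0.49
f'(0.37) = -0.20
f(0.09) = -0.46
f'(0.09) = -0.04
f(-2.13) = 14.76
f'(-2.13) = 104.05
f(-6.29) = -0.45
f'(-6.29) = 0.00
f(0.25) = -0.47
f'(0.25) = -0.13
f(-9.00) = 5.12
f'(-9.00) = 1.15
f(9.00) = 5.12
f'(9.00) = -1.15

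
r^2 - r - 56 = (r - 8)*(r + 7)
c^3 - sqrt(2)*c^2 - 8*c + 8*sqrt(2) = (c - 2*sqrt(2))*(c - sqrt(2))*(c + 2*sqrt(2))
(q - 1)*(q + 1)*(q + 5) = q^3 + 5*q^2 - q - 5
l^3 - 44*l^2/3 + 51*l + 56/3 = (l - 8)*(l - 7)*(l + 1/3)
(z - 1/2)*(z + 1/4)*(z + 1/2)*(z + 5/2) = z^4 + 11*z^3/4 + 3*z^2/8 - 11*z/16 - 5/32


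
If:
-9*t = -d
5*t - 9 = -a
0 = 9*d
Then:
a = 9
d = 0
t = 0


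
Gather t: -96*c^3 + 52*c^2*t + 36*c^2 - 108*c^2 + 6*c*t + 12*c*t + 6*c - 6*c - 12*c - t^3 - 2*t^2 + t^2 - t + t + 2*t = -96*c^3 - 72*c^2 - 12*c - t^3 - t^2 + t*(52*c^2 + 18*c + 2)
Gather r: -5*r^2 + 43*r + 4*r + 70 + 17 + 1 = -5*r^2 + 47*r + 88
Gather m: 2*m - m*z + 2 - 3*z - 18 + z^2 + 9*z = m*(2 - z) + z^2 + 6*z - 16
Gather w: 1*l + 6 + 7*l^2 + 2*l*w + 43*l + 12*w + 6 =7*l^2 + 44*l + w*(2*l + 12) + 12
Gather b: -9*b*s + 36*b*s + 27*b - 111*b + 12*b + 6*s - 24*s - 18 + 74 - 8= b*(27*s - 72) - 18*s + 48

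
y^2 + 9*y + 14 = (y + 2)*(y + 7)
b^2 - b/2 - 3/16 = (b - 3/4)*(b + 1/4)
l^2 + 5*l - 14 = (l - 2)*(l + 7)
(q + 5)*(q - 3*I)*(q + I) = q^3 + 5*q^2 - 2*I*q^2 + 3*q - 10*I*q + 15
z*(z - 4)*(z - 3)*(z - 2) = z^4 - 9*z^3 + 26*z^2 - 24*z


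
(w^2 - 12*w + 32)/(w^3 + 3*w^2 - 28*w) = (w - 8)/(w*(w + 7))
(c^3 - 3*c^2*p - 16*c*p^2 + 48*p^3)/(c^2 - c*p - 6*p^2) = (c^2 - 16*p^2)/(c + 2*p)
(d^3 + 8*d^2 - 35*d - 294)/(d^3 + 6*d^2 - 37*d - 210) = (d + 7)/(d + 5)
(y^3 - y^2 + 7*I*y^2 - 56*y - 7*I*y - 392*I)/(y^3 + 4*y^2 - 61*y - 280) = (y + 7*I)/(y + 5)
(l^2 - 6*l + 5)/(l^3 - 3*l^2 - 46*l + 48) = (l - 5)/(l^2 - 2*l - 48)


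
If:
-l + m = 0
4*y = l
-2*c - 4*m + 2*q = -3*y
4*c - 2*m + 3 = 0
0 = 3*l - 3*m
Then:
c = 2*y - 3/4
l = 4*y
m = 4*y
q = 17*y/2 - 3/4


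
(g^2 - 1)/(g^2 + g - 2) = (g + 1)/(g + 2)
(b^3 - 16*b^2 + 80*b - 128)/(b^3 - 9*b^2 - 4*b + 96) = (b - 4)/(b + 3)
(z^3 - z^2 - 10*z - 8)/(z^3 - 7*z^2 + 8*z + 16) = (z + 2)/(z - 4)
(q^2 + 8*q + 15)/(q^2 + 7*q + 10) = (q + 3)/(q + 2)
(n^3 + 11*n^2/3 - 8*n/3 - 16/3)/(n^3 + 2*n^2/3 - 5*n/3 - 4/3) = (n + 4)/(n + 1)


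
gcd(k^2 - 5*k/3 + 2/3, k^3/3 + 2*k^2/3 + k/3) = 1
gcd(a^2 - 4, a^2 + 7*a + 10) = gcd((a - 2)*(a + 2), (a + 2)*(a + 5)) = a + 2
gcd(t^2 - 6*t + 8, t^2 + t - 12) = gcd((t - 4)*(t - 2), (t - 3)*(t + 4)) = 1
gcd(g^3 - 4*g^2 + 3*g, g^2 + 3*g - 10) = 1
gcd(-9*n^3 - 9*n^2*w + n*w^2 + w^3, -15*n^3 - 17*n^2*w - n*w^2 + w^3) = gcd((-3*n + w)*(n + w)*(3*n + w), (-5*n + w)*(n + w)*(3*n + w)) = 3*n^2 + 4*n*w + w^2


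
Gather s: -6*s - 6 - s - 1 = -7*s - 7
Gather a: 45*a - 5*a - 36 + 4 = 40*a - 32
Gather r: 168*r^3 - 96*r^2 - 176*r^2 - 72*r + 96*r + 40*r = 168*r^3 - 272*r^2 + 64*r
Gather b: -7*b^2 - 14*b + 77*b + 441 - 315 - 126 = -7*b^2 + 63*b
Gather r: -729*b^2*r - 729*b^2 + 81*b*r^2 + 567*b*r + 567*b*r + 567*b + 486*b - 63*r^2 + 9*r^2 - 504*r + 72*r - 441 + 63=-729*b^2 + 1053*b + r^2*(81*b - 54) + r*(-729*b^2 + 1134*b - 432) - 378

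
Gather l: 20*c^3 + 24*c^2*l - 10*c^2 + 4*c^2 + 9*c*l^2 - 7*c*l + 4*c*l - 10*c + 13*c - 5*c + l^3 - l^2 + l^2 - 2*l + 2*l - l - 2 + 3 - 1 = 20*c^3 - 6*c^2 + 9*c*l^2 - 2*c + l^3 + l*(24*c^2 - 3*c - 1)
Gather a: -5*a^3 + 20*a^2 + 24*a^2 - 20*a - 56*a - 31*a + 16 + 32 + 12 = -5*a^3 + 44*a^2 - 107*a + 60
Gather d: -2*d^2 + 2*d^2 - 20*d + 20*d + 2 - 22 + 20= 0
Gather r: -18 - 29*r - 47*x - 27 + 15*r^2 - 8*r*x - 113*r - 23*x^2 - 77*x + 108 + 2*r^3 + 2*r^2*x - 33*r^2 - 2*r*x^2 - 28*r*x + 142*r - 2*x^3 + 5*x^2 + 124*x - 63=2*r^3 + r^2*(2*x - 18) + r*(-2*x^2 - 36*x) - 2*x^3 - 18*x^2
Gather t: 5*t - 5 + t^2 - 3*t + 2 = t^2 + 2*t - 3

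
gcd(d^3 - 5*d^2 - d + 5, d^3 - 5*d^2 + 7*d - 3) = d - 1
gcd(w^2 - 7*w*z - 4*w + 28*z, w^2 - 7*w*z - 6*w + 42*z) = -w + 7*z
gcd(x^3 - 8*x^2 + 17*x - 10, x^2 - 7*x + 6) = x - 1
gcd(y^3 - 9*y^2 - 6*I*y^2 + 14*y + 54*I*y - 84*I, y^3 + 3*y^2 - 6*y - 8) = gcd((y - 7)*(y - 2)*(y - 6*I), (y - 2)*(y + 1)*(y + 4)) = y - 2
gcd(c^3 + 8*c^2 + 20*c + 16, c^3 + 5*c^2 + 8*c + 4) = c^2 + 4*c + 4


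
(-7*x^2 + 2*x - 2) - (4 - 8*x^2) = x^2 + 2*x - 6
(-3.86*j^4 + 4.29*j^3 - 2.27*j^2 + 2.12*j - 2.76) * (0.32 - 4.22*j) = 16.2892*j^5 - 19.339*j^4 + 10.9522*j^3 - 9.6728*j^2 + 12.3256*j - 0.8832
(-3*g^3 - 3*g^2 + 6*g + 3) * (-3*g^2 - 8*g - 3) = 9*g^5 + 33*g^4 + 15*g^3 - 48*g^2 - 42*g - 9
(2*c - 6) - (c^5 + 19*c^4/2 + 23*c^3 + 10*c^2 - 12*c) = -c^5 - 19*c^4/2 - 23*c^3 - 10*c^2 + 14*c - 6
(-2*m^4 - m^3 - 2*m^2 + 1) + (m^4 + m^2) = -m^4 - m^3 - m^2 + 1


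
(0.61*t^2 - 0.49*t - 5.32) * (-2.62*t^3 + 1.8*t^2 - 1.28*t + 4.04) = -1.5982*t^5 + 2.3818*t^4 + 12.2756*t^3 - 6.4844*t^2 + 4.83*t - 21.4928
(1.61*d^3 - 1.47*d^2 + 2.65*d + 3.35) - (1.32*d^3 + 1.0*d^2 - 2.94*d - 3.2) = 0.29*d^3 - 2.47*d^2 + 5.59*d + 6.55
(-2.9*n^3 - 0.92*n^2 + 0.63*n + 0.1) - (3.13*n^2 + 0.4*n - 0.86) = -2.9*n^3 - 4.05*n^2 + 0.23*n + 0.96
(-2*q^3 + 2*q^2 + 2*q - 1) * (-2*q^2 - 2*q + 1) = 4*q^5 - 10*q^3 + 4*q - 1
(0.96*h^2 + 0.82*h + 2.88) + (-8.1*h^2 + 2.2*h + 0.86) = -7.14*h^2 + 3.02*h + 3.74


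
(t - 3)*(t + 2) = t^2 - t - 6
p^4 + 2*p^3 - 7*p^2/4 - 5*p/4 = p*(p - 1)*(p + 1/2)*(p + 5/2)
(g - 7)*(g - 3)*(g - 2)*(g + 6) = g^4 - 6*g^3 - 31*g^2 + 204*g - 252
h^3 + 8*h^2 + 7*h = h*(h + 1)*(h + 7)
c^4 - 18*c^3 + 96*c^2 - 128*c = c*(c - 8)^2*(c - 2)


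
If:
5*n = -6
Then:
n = -6/5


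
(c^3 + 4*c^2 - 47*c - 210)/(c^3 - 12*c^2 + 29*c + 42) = (c^2 + 11*c + 30)/(c^2 - 5*c - 6)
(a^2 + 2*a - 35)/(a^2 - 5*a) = (a + 7)/a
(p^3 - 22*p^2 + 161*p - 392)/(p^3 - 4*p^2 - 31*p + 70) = (p^2 - 15*p + 56)/(p^2 + 3*p - 10)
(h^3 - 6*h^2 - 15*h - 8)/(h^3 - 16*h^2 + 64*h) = (h^2 + 2*h + 1)/(h*(h - 8))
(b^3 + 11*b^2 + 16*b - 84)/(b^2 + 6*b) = b + 5 - 14/b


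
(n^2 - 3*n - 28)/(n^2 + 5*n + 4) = (n - 7)/(n + 1)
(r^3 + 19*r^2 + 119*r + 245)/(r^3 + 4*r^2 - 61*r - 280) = (r + 7)/(r - 8)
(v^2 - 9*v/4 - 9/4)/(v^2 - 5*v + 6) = (v + 3/4)/(v - 2)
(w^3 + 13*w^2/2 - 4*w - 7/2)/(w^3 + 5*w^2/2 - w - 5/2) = (2*w^2 + 15*w + 7)/(2*w^2 + 7*w + 5)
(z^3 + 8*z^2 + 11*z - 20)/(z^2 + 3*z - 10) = (z^2 + 3*z - 4)/(z - 2)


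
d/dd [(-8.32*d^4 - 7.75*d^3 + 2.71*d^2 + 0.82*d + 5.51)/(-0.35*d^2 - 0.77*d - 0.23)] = (5.824*d^5 + 21.9317*d^4 + 19.5894*d^3 + 3.5478*d^2 + 2.6104*d + 4.0541)/(0.1225*d^4 + 0.539*d^3 + 0.7539*d^2 + 0.3542*d + 0.0529)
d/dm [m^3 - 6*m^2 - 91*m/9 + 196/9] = 3*m^2 - 12*m - 91/9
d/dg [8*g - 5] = 8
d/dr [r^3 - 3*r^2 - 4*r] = 3*r^2 - 6*r - 4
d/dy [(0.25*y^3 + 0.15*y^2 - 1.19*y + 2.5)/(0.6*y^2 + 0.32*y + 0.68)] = (0.15*y^4 + 0.16*y^3 + 1.272*y^2 - 2.796*y - 1.6092)/(0.36*y^4 + 0.384*y^3 + 0.9184*y^2 + 0.4352*y + 0.4624)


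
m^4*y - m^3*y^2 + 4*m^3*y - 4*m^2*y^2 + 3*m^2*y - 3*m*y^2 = m*(m + 3)*(m - y)*(m*y + y)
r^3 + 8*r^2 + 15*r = r*(r + 3)*(r + 5)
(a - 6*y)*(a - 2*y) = a^2 - 8*a*y + 12*y^2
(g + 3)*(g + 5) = g^2 + 8*g + 15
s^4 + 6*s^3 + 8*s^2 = s^2*(s + 2)*(s + 4)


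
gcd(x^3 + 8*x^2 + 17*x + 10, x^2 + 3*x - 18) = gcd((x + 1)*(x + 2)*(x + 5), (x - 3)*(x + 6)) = 1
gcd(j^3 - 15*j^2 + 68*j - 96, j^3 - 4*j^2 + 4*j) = 1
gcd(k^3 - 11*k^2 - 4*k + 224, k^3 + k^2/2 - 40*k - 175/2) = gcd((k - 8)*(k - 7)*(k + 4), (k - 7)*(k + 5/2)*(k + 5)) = k - 7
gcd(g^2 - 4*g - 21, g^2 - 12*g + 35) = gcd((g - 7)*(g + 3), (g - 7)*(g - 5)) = g - 7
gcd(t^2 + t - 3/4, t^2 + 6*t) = 1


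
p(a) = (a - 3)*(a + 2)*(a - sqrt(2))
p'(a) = (a - 3)*(a + 2) + (a - 3)*(a - sqrt(2)) + (a + 2)*(a - sqrt(2))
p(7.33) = 238.99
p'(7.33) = 121.21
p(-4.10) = -82.22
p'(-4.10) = 65.64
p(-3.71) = -58.80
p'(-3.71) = 54.62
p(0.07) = 8.15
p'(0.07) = -4.91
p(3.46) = 5.14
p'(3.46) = 14.62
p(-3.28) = -37.73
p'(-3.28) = 43.53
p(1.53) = -0.60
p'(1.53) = -4.95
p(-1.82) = 2.81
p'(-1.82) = 14.14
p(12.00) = 1333.81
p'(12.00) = 369.47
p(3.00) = 0.00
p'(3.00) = 7.93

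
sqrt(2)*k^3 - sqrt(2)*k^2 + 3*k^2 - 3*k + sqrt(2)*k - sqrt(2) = (k - 1)*(k + sqrt(2))*(sqrt(2)*k + 1)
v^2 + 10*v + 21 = (v + 3)*(v + 7)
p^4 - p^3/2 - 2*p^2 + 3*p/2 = p*(p - 1)^2*(p + 3/2)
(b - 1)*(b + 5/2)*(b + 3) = b^3 + 9*b^2/2 + 2*b - 15/2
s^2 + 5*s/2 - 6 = (s - 3/2)*(s + 4)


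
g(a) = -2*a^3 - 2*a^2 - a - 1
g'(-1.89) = -14.87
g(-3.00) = 38.00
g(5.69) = -439.88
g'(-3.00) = -43.00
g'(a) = -6*a^2 - 4*a - 1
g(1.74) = -19.33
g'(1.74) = -26.13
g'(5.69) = -218.02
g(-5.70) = 310.11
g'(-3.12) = -46.93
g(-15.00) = 6314.00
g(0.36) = -1.71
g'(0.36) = -3.22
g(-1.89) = 7.25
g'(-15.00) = -1291.00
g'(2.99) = -66.60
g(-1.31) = 1.37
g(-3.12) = 43.39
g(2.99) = -75.33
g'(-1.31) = -6.06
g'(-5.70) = -173.14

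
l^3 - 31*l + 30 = (l - 5)*(l - 1)*(l + 6)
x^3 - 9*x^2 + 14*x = x*(x - 7)*(x - 2)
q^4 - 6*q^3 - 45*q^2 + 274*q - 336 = (q - 8)*(q - 3)*(q - 2)*(q + 7)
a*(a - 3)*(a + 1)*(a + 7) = a^4 + 5*a^3 - 17*a^2 - 21*a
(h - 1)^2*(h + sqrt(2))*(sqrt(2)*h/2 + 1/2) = sqrt(2)*h^4/2 - sqrt(2)*h^3 + 3*h^3/2 - 3*h^2 + sqrt(2)*h^2 - sqrt(2)*h + 3*h/2 + sqrt(2)/2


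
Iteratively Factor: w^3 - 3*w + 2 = (w - 1)*(w^2 + w - 2) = (w - 1)*(w + 2)*(w - 1)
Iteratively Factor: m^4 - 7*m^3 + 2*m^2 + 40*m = (m)*(m^3 - 7*m^2 + 2*m + 40) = m*(m - 5)*(m^2 - 2*m - 8) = m*(m - 5)*(m + 2)*(m - 4)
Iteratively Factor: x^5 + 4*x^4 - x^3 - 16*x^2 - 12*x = (x + 3)*(x^4 + x^3 - 4*x^2 - 4*x) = (x + 1)*(x + 3)*(x^3 - 4*x) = (x + 1)*(x + 2)*(x + 3)*(x^2 - 2*x) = x*(x + 1)*(x + 2)*(x + 3)*(x - 2)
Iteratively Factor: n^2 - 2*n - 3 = (n + 1)*(n - 3)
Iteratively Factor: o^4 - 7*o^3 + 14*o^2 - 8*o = (o)*(o^3 - 7*o^2 + 14*o - 8) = o*(o - 2)*(o^2 - 5*o + 4) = o*(o - 4)*(o - 2)*(o - 1)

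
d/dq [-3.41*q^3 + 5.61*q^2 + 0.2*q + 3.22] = -10.23*q^2 + 11.22*q + 0.2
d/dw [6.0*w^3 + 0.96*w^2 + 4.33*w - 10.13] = 18.0*w^2 + 1.92*w + 4.33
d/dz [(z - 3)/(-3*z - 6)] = -5/(3*(z + 2)^2)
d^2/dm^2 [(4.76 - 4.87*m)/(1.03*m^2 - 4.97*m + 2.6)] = (-(2.06*m - 4.97)*(4.12*m - 9.94)*(4.87*m - 4.76) + (30.0966*m - 58.2134)*(1.03*m^2 - 4.97*m + 2.6))/(1.03*m^2 - 4.97*m + 2.6)^3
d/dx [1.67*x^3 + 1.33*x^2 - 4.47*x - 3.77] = 5.01*x^2 + 2.66*x - 4.47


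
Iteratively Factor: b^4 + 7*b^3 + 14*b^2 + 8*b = (b + 4)*(b^3 + 3*b^2 + 2*b) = (b + 2)*(b + 4)*(b^2 + b) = (b + 1)*(b + 2)*(b + 4)*(b)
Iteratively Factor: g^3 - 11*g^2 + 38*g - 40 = (g - 5)*(g^2 - 6*g + 8) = (g - 5)*(g - 2)*(g - 4)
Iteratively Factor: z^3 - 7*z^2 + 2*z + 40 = (z - 5)*(z^2 - 2*z - 8) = (z - 5)*(z + 2)*(z - 4)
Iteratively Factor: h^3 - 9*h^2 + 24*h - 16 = (h - 4)*(h^2 - 5*h + 4) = (h - 4)^2*(h - 1)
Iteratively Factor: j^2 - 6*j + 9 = (j - 3)*(j - 3)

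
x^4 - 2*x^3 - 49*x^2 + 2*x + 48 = (x - 8)*(x - 1)*(x + 1)*(x + 6)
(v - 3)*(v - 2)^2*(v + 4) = v^4 - 3*v^3 - 12*v^2 + 52*v - 48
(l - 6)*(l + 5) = l^2 - l - 30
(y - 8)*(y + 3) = y^2 - 5*y - 24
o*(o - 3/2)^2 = o^3 - 3*o^2 + 9*o/4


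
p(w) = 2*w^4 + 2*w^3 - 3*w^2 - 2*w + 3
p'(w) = 8*w^3 + 6*w^2 - 6*w - 2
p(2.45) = 81.56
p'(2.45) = 136.96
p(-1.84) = 6.99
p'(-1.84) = -20.48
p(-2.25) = 20.79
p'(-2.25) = -49.25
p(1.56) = 12.02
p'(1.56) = 33.61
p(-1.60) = 3.44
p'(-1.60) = -9.81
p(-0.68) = 2.77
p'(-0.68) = 2.34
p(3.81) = 483.88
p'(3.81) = 504.69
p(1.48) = 9.55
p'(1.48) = 28.20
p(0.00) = 3.00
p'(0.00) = -2.00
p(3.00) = 186.00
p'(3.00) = 250.00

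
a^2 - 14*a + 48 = (a - 8)*(a - 6)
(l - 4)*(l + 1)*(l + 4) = l^3 + l^2 - 16*l - 16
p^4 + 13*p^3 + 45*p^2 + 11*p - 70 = (p - 1)*(p + 2)*(p + 5)*(p + 7)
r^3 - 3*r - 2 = (r - 2)*(r + 1)^2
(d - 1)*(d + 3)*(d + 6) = d^3 + 8*d^2 + 9*d - 18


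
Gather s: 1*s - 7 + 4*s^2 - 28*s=4*s^2 - 27*s - 7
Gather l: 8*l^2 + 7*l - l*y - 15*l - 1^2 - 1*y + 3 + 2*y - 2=8*l^2 + l*(-y - 8) + y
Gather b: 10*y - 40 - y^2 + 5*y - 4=-y^2 + 15*y - 44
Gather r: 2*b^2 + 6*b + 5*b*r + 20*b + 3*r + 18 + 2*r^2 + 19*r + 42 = 2*b^2 + 26*b + 2*r^2 + r*(5*b + 22) + 60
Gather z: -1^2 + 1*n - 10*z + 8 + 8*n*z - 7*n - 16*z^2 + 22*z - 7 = -6*n - 16*z^2 + z*(8*n + 12)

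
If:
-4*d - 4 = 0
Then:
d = -1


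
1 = 1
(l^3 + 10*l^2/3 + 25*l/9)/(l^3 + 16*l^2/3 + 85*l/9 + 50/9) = l/(l + 2)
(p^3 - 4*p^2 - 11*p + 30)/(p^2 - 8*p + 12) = (p^2 - 2*p - 15)/(p - 6)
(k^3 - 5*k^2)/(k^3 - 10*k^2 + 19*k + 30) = k^2/(k^2 - 5*k - 6)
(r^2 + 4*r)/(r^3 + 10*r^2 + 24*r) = 1/(r + 6)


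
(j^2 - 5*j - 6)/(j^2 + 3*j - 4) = (j^2 - 5*j - 6)/(j^2 + 3*j - 4)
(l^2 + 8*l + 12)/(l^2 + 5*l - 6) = (l + 2)/(l - 1)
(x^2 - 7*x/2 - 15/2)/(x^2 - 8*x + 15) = (x + 3/2)/(x - 3)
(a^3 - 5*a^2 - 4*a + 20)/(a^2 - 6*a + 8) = (a^2 - 3*a - 10)/(a - 4)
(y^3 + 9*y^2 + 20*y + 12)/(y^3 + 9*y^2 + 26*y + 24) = (y^2 + 7*y + 6)/(y^2 + 7*y + 12)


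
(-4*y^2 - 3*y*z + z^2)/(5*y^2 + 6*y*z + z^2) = (-4*y + z)/(5*y + z)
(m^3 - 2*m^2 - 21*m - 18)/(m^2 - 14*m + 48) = (m^2 + 4*m + 3)/(m - 8)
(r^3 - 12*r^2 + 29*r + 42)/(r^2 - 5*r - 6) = r - 7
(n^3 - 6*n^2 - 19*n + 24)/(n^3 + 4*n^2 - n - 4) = (n^2 - 5*n - 24)/(n^2 + 5*n + 4)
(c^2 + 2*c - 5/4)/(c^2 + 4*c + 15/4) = (2*c - 1)/(2*c + 3)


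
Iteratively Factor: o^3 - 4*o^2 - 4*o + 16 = (o + 2)*(o^2 - 6*o + 8) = (o - 2)*(o + 2)*(o - 4)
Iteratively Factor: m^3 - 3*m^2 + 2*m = (m - 1)*(m^2 - 2*m) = (m - 2)*(m - 1)*(m)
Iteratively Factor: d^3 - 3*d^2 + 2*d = (d - 1)*(d^2 - 2*d) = (d - 2)*(d - 1)*(d)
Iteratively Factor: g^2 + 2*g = (g)*(g + 2)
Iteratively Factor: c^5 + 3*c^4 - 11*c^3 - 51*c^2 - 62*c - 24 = (c - 4)*(c^4 + 7*c^3 + 17*c^2 + 17*c + 6) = (c - 4)*(c + 3)*(c^3 + 4*c^2 + 5*c + 2) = (c - 4)*(c + 1)*(c + 3)*(c^2 + 3*c + 2) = (c - 4)*(c + 1)^2*(c + 3)*(c + 2)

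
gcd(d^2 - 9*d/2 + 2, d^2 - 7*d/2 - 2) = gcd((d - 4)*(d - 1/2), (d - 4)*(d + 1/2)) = d - 4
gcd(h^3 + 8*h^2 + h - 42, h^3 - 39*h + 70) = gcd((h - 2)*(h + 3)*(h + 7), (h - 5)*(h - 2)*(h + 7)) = h^2 + 5*h - 14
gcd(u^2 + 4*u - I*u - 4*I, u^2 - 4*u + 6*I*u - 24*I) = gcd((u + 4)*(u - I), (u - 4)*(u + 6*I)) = 1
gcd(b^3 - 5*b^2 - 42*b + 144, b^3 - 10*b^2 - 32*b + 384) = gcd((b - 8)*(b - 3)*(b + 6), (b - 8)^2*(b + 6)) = b^2 - 2*b - 48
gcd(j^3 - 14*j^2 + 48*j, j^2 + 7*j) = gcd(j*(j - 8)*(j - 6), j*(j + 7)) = j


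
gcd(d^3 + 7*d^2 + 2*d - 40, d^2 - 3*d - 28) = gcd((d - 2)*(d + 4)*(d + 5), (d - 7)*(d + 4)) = d + 4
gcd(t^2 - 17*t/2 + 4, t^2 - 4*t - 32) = t - 8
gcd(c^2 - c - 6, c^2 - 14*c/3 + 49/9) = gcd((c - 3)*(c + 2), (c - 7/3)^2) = 1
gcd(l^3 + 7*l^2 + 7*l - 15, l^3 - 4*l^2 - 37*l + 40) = l^2 + 4*l - 5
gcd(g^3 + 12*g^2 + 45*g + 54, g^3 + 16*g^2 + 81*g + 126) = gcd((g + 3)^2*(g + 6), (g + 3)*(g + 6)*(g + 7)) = g^2 + 9*g + 18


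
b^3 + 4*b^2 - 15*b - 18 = (b - 3)*(b + 1)*(b + 6)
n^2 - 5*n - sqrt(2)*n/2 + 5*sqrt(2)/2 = (n - 5)*(n - sqrt(2)/2)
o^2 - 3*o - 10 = (o - 5)*(o + 2)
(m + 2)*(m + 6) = m^2 + 8*m + 12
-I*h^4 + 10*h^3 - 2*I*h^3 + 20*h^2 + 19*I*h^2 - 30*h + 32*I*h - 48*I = (h + 3)*(h + 2*I)*(h + 8*I)*(-I*h + I)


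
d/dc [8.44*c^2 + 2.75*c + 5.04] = 16.88*c + 2.75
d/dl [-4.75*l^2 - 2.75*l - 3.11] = -9.5*l - 2.75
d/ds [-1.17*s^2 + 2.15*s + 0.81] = 2.15 - 2.34*s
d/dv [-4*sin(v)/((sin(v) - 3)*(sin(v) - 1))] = 4*(sin(v)^2 - 3)*cos(v)/((sin(v) - 3)^2*(sin(v) - 1)^2)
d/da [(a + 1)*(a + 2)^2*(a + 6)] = 4*a^3 + 33*a^2 + 76*a + 52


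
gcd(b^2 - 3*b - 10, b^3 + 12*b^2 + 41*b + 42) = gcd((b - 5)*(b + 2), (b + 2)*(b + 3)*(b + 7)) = b + 2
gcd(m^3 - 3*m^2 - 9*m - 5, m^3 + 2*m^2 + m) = m^2 + 2*m + 1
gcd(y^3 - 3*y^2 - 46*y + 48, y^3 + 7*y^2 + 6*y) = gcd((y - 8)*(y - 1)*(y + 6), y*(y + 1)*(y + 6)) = y + 6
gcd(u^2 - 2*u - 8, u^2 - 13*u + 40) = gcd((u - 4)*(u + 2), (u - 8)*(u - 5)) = 1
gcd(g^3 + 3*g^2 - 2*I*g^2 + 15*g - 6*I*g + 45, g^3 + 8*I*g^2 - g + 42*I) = g + 3*I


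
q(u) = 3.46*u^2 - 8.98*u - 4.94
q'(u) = 6.92*u - 8.98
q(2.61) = -4.81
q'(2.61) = 9.08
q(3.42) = 4.82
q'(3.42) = 14.69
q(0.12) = -5.97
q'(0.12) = -8.15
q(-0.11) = -3.91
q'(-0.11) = -9.74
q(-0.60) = 1.69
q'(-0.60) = -13.13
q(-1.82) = 22.86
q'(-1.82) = -21.57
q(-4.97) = 125.16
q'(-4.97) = -43.37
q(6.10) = 69.03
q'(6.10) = 33.23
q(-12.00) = 601.06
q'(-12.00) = -92.02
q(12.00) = 385.54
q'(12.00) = 74.06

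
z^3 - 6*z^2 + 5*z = z*(z - 5)*(z - 1)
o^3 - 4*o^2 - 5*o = o*(o - 5)*(o + 1)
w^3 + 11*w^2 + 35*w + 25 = (w + 1)*(w + 5)^2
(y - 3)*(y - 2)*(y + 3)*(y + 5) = y^4 + 3*y^3 - 19*y^2 - 27*y + 90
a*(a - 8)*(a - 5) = a^3 - 13*a^2 + 40*a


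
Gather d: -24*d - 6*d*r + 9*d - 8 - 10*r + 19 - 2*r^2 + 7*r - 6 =d*(-6*r - 15) - 2*r^2 - 3*r + 5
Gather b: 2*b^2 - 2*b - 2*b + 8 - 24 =2*b^2 - 4*b - 16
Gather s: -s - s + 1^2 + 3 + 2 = 6 - 2*s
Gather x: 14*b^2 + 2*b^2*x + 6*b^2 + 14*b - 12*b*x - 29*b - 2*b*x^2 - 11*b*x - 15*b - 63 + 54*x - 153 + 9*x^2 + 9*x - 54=20*b^2 - 30*b + x^2*(9 - 2*b) + x*(2*b^2 - 23*b + 63) - 270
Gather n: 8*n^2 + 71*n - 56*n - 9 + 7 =8*n^2 + 15*n - 2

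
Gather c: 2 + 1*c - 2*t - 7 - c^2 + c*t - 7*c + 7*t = -c^2 + c*(t - 6) + 5*t - 5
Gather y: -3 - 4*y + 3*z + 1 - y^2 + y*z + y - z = -y^2 + y*(z - 3) + 2*z - 2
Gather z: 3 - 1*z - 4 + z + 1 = 0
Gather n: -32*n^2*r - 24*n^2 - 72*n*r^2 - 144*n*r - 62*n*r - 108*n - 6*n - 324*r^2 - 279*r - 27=n^2*(-32*r - 24) + n*(-72*r^2 - 206*r - 114) - 324*r^2 - 279*r - 27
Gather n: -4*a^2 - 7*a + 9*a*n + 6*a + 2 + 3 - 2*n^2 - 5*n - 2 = -4*a^2 - a - 2*n^2 + n*(9*a - 5) + 3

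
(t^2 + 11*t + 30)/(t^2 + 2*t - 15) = (t + 6)/(t - 3)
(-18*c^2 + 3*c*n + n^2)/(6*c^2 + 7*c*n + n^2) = (-3*c + n)/(c + n)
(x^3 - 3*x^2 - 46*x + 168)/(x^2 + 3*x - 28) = x - 6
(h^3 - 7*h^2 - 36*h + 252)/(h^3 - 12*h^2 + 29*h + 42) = (h + 6)/(h + 1)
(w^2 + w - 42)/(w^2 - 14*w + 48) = (w + 7)/(w - 8)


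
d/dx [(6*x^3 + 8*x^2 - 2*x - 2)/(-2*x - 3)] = 2*(-12*x^3 - 35*x^2 - 24*x + 1)/(4*x^2 + 12*x + 9)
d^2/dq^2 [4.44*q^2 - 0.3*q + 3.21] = 8.88000000000000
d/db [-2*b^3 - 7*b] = -6*b^2 - 7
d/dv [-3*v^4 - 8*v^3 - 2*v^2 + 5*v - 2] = -12*v^3 - 24*v^2 - 4*v + 5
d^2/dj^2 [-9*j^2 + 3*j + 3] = -18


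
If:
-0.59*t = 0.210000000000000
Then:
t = -0.36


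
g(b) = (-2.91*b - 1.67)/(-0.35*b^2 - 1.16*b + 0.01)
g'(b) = (-2.91*b - 1.67)*(0.7*b + 1.16)/(-0.35*b^2 - 1.16*b + 0.01)^2 - 2.91/(-0.35*b^2 - 1.16*b + 0.01) = (1.0185*b^2 + 3.3756*b - (0.7*b + 1.16)*(2.91*b + 1.67) - 0.0291)/(0.35*b^2 + 1.16*b - 0.01)^2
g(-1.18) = 1.98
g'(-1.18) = -2.52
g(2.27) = 1.87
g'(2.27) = -0.50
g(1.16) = 2.79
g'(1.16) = -1.44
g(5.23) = 1.08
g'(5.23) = -0.15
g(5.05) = 1.11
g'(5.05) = -0.16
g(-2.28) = 5.94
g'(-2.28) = -6.59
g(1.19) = 2.75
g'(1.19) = -1.38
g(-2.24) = 5.69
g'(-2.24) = -6.14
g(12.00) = 0.57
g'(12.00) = -0.04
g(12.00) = 0.57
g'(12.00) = -0.04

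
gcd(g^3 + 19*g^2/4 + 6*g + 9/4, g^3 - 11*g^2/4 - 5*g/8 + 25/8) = g + 1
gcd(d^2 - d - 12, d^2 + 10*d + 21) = d + 3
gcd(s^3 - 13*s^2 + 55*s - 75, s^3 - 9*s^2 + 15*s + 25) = s^2 - 10*s + 25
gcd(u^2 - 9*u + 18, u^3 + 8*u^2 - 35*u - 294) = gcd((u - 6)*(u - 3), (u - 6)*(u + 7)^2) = u - 6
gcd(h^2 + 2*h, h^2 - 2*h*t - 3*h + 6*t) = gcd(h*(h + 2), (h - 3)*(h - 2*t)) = 1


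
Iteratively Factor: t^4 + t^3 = (t)*(t^3 + t^2) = t^2*(t^2 + t) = t^3*(t + 1)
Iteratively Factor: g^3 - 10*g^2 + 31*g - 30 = (g - 3)*(g^2 - 7*g + 10) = (g - 5)*(g - 3)*(g - 2)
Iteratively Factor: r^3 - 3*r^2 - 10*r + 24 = (r - 4)*(r^2 + r - 6) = (r - 4)*(r + 3)*(r - 2)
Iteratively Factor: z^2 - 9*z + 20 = (z - 4)*(z - 5)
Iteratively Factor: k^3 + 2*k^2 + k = (k)*(k^2 + 2*k + 1) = k*(k + 1)*(k + 1)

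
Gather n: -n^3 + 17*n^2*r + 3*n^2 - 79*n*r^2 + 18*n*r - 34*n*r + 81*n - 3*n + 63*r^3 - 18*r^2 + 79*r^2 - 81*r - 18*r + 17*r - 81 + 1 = -n^3 + n^2*(17*r + 3) + n*(-79*r^2 - 16*r + 78) + 63*r^3 + 61*r^2 - 82*r - 80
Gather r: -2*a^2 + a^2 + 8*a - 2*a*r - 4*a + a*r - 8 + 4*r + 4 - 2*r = -a^2 + 4*a + r*(2 - a) - 4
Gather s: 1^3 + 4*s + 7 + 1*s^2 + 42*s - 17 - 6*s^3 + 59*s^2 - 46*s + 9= -6*s^3 + 60*s^2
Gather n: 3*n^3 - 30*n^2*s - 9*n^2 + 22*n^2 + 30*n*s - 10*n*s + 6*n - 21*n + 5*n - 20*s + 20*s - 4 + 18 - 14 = 3*n^3 + n^2*(13 - 30*s) + n*(20*s - 10)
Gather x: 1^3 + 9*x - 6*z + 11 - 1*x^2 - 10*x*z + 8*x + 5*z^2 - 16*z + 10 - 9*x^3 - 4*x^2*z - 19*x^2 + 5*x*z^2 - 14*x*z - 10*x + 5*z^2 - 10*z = -9*x^3 + x^2*(-4*z - 20) + x*(5*z^2 - 24*z + 7) + 10*z^2 - 32*z + 22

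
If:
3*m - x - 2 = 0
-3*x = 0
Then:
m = 2/3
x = 0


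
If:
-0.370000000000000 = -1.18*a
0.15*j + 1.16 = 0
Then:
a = 0.31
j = -7.73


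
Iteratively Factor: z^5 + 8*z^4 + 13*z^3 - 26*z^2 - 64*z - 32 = (z + 4)*(z^4 + 4*z^3 - 3*z^2 - 14*z - 8) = (z + 1)*(z + 4)*(z^3 + 3*z^2 - 6*z - 8) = (z + 1)*(z + 4)^2*(z^2 - z - 2) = (z - 2)*(z + 1)*(z + 4)^2*(z + 1)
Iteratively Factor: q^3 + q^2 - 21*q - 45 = (q + 3)*(q^2 - 2*q - 15) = (q - 5)*(q + 3)*(q + 3)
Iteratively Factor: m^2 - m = (m - 1)*(m)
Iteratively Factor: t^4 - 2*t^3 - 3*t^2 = (t + 1)*(t^3 - 3*t^2) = (t - 3)*(t + 1)*(t^2) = t*(t - 3)*(t + 1)*(t)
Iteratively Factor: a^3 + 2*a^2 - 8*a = (a - 2)*(a^2 + 4*a) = (a - 2)*(a + 4)*(a)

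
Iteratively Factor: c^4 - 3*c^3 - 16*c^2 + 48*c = (c + 4)*(c^3 - 7*c^2 + 12*c) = c*(c + 4)*(c^2 - 7*c + 12) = c*(c - 4)*(c + 4)*(c - 3)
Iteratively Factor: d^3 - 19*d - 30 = (d + 2)*(d^2 - 2*d - 15) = (d + 2)*(d + 3)*(d - 5)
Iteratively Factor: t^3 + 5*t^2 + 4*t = (t)*(t^2 + 5*t + 4) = t*(t + 1)*(t + 4)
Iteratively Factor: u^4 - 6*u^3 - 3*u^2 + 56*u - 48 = (u + 3)*(u^3 - 9*u^2 + 24*u - 16) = (u - 1)*(u + 3)*(u^2 - 8*u + 16) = (u - 4)*(u - 1)*(u + 3)*(u - 4)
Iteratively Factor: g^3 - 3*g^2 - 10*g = (g - 5)*(g^2 + 2*g) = g*(g - 5)*(g + 2)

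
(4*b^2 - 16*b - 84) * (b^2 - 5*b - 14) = 4*b^4 - 36*b^3 - 60*b^2 + 644*b + 1176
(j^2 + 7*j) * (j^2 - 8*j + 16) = j^4 - j^3 - 40*j^2 + 112*j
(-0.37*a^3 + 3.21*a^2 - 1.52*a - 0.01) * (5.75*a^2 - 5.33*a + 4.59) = -2.1275*a^5 + 20.4296*a^4 - 27.5476*a^3 + 22.778*a^2 - 6.9235*a - 0.0459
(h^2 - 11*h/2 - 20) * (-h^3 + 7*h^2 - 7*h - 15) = -h^5 + 25*h^4/2 - 51*h^3/2 - 233*h^2/2 + 445*h/2 + 300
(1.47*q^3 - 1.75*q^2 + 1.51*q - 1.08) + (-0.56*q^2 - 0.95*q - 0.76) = 1.47*q^3 - 2.31*q^2 + 0.56*q - 1.84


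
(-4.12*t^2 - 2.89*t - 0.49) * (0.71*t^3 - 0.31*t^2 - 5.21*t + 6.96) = -2.9252*t^5 - 0.7747*t^4 + 22.0132*t^3 - 13.4664*t^2 - 17.5615*t - 3.4104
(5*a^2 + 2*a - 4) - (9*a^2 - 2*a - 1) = -4*a^2 + 4*a - 3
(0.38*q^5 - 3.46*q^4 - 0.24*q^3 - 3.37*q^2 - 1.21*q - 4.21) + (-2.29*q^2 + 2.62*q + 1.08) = 0.38*q^5 - 3.46*q^4 - 0.24*q^3 - 5.66*q^2 + 1.41*q - 3.13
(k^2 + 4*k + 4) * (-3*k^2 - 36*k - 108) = -3*k^4 - 48*k^3 - 264*k^2 - 576*k - 432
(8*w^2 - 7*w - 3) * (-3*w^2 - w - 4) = -24*w^4 + 13*w^3 - 16*w^2 + 31*w + 12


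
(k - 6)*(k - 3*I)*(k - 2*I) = k^3 - 6*k^2 - 5*I*k^2 - 6*k + 30*I*k + 36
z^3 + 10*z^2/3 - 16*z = z*(z - 8/3)*(z + 6)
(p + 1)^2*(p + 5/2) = p^3 + 9*p^2/2 + 6*p + 5/2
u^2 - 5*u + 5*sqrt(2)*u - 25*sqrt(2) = (u - 5)*(u + 5*sqrt(2))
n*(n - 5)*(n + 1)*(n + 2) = n^4 - 2*n^3 - 13*n^2 - 10*n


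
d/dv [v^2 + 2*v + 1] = 2*v + 2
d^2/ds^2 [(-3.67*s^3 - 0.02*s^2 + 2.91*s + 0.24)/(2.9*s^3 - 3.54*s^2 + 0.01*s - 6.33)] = (-75.6888400000001*s^6 + 147.47718*s^5 - 963.46236*s^4 + 192.67777*s^3 + 663.196554*s^2 - 1247.181246*s - 11.990238)/(24.389*s^9 - 89.3142*s^8 + 109.27722*s^7 - 204.683724*s^6 + 390.279498*s^5 - 239.077566*s^4 + 349.943923*s^3 - 425.533617*s^2 + 1.202067*s - 253.636137)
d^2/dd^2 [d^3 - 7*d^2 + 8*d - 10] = 6*d - 14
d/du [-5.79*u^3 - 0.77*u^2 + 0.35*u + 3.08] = -17.37*u^2 - 1.54*u + 0.35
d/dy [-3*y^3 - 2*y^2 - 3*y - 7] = -9*y^2 - 4*y - 3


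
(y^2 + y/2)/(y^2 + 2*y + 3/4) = 2*y/(2*y + 3)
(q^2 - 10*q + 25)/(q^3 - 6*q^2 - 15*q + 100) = 1/(q + 4)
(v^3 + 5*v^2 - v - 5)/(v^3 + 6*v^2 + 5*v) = (v - 1)/v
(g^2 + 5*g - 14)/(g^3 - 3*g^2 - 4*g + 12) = (g + 7)/(g^2 - g - 6)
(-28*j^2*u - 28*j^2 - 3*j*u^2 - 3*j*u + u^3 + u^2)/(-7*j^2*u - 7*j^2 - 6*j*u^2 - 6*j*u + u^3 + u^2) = (4*j + u)/(j + u)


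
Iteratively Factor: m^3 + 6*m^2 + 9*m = (m)*(m^2 + 6*m + 9) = m*(m + 3)*(m + 3)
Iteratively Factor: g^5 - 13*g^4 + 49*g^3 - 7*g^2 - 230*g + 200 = (g - 1)*(g^4 - 12*g^3 + 37*g^2 + 30*g - 200) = (g - 5)*(g - 1)*(g^3 - 7*g^2 + 2*g + 40) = (g - 5)^2*(g - 1)*(g^2 - 2*g - 8) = (g - 5)^2*(g - 1)*(g + 2)*(g - 4)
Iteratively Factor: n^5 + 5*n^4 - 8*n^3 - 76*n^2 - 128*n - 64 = (n + 4)*(n^4 + n^3 - 12*n^2 - 28*n - 16) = (n - 4)*(n + 4)*(n^3 + 5*n^2 + 8*n + 4) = (n - 4)*(n + 2)*(n + 4)*(n^2 + 3*n + 2) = (n - 4)*(n + 1)*(n + 2)*(n + 4)*(n + 2)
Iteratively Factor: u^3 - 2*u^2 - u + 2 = (u - 1)*(u^2 - u - 2) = (u - 1)*(u + 1)*(u - 2)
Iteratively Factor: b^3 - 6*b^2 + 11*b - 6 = (b - 2)*(b^2 - 4*b + 3) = (b - 3)*(b - 2)*(b - 1)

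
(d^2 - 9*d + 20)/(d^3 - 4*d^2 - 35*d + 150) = (d - 4)/(d^2 + d - 30)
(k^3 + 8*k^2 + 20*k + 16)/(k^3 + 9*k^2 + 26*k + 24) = (k + 2)/(k + 3)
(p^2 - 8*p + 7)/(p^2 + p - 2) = (p - 7)/(p + 2)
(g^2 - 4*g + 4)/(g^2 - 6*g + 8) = (g - 2)/(g - 4)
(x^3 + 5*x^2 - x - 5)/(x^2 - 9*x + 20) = (x^3 + 5*x^2 - x - 5)/(x^2 - 9*x + 20)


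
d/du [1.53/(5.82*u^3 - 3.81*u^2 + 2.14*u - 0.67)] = (-26.7138*u^2 + 11.6586*u - 3.2742)/(5.82*u^3 - 3.81*u^2 + 2.14*u - 0.67)^2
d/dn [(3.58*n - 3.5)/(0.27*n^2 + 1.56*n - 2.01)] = (-0.9666*n^2 + 1.89*n - 1.7358)/(0.0729*n^4 + 0.8424*n^3 + 1.3482*n^2 - 6.2712*n + 4.0401)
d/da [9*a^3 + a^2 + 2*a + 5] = 27*a^2 + 2*a + 2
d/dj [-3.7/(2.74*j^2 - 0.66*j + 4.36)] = (20.276*j - 2.442)/(2.74*j^2 - 0.66*j + 4.36)^2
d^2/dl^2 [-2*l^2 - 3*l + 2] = -4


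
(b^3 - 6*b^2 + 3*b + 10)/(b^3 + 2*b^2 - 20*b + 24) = (b^2 - 4*b - 5)/(b^2 + 4*b - 12)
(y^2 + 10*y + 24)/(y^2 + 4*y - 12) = (y + 4)/(y - 2)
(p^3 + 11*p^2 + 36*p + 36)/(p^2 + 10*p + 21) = (p^2 + 8*p + 12)/(p + 7)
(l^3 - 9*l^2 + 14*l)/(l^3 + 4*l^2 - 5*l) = (l^2 - 9*l + 14)/(l^2 + 4*l - 5)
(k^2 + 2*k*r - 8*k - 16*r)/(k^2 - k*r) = (k^2 + 2*k*r - 8*k - 16*r)/(k*(k - r))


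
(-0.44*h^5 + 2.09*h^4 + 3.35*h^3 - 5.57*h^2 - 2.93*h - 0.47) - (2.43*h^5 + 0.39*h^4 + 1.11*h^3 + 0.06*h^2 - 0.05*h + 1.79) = -2.87*h^5 + 1.7*h^4 + 2.24*h^3 - 5.63*h^2 - 2.88*h - 2.26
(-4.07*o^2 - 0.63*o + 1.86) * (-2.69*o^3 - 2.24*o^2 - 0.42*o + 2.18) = 10.9483*o^5 + 10.8115*o^4 - 1.8828*o^3 - 12.7744*o^2 - 2.1546*o + 4.0548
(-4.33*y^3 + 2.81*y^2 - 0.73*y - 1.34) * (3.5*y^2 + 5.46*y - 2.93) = -15.155*y^5 - 13.8068*y^4 + 25.4745*y^3 - 16.9091*y^2 - 5.1775*y + 3.9262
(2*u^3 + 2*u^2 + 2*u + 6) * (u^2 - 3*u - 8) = 2*u^5 - 4*u^4 - 20*u^3 - 16*u^2 - 34*u - 48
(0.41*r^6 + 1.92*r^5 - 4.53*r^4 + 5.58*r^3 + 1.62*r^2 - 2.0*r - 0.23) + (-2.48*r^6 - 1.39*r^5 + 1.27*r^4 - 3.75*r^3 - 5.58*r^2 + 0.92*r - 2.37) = -2.07*r^6 + 0.53*r^5 - 3.26*r^4 + 1.83*r^3 - 3.96*r^2 - 1.08*r - 2.6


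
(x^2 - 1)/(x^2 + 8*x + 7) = (x - 1)/(x + 7)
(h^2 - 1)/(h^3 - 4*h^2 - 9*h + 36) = (h^2 - 1)/(h^3 - 4*h^2 - 9*h + 36)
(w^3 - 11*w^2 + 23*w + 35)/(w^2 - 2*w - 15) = (w^2 - 6*w - 7)/(w + 3)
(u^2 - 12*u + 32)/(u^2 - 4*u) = (u - 8)/u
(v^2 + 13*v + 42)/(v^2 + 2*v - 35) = (v + 6)/(v - 5)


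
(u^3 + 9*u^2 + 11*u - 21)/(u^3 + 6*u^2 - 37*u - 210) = (u^2 + 2*u - 3)/(u^2 - u - 30)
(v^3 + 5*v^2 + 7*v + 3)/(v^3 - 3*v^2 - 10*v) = (v^3 + 5*v^2 + 7*v + 3)/(v*(v^2 - 3*v - 10))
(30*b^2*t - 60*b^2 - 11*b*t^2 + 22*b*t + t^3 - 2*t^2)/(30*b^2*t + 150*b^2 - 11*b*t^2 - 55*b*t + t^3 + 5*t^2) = (t - 2)/(t + 5)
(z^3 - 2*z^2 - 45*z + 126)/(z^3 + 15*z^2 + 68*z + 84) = (z^2 - 9*z + 18)/(z^2 + 8*z + 12)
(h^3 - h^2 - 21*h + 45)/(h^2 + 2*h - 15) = h - 3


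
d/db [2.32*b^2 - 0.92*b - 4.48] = 4.64*b - 0.92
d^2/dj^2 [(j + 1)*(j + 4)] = 2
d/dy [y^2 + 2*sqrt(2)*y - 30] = 2*y + 2*sqrt(2)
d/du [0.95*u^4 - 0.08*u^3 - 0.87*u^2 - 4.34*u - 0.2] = 3.8*u^3 - 0.24*u^2 - 1.74*u - 4.34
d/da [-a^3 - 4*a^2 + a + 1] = -3*a^2 - 8*a + 1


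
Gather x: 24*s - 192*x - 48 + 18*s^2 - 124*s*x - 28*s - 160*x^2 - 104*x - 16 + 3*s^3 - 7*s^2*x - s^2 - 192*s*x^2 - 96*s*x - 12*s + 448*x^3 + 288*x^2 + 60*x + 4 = 3*s^3 + 17*s^2 - 16*s + 448*x^3 + x^2*(128 - 192*s) + x*(-7*s^2 - 220*s - 236) - 60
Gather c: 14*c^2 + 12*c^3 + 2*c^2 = 12*c^3 + 16*c^2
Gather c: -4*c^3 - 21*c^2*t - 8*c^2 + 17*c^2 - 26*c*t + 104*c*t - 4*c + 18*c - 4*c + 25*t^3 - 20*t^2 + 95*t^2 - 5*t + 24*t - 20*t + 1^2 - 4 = -4*c^3 + c^2*(9 - 21*t) + c*(78*t + 10) + 25*t^3 + 75*t^2 - t - 3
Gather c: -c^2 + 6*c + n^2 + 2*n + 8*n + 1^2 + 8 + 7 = -c^2 + 6*c + n^2 + 10*n + 16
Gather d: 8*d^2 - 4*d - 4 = 8*d^2 - 4*d - 4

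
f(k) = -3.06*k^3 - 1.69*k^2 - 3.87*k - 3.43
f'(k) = -9.18*k^2 - 3.38*k - 3.87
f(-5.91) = 592.07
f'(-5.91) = -304.53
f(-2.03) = 23.06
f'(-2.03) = -34.84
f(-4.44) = 248.27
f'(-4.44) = -169.83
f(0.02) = -3.51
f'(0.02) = -3.94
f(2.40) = -64.75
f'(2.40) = -64.86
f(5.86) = -699.91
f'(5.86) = -338.91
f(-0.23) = -2.59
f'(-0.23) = -3.58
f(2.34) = -60.95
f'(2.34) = -62.05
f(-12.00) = 5087.33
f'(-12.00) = -1285.23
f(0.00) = -3.43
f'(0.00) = -3.87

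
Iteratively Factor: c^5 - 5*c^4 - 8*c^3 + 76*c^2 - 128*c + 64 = (c - 1)*(c^4 - 4*c^3 - 12*c^2 + 64*c - 64) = (c - 2)*(c - 1)*(c^3 - 2*c^2 - 16*c + 32) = (c - 2)*(c - 1)*(c + 4)*(c^2 - 6*c + 8) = (c - 2)^2*(c - 1)*(c + 4)*(c - 4)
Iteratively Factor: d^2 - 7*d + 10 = (d - 2)*(d - 5)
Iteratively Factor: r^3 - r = (r - 1)*(r^2 + r) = r*(r - 1)*(r + 1)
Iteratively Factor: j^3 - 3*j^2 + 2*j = (j)*(j^2 - 3*j + 2) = j*(j - 1)*(j - 2)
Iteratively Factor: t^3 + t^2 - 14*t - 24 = (t - 4)*(t^2 + 5*t + 6) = (t - 4)*(t + 3)*(t + 2)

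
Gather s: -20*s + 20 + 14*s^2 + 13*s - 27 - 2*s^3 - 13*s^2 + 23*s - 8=-2*s^3 + s^2 + 16*s - 15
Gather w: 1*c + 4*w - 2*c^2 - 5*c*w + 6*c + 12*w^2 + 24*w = -2*c^2 + 7*c + 12*w^2 + w*(28 - 5*c)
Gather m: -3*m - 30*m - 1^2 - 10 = -33*m - 11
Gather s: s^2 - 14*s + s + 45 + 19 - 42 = s^2 - 13*s + 22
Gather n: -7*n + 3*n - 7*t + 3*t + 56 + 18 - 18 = -4*n - 4*t + 56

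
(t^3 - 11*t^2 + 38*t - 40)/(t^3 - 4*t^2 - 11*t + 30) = (t - 4)/(t + 3)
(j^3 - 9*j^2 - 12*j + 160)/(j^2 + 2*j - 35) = (j^2 - 4*j - 32)/(j + 7)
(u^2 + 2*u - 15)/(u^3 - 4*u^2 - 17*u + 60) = (u + 5)/(u^2 - u - 20)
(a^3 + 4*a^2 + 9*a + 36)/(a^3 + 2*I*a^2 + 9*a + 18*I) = (a + 4)/(a + 2*I)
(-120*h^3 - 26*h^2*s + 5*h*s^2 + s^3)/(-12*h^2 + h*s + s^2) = (-30*h^2 + h*s + s^2)/(-3*h + s)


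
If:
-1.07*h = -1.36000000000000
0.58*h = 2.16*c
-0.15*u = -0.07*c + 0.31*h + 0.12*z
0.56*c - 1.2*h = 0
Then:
No Solution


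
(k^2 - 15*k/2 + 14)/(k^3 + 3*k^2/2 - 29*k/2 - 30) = (2*k - 7)/(2*k^2 + 11*k + 15)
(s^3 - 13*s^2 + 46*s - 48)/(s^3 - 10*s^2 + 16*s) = (s - 3)/s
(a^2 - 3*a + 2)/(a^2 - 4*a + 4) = (a - 1)/(a - 2)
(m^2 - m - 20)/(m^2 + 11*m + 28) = (m - 5)/(m + 7)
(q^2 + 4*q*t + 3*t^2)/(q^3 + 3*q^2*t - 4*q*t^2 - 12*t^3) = (q + t)/(q^2 - 4*t^2)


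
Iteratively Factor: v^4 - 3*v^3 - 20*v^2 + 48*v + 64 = (v + 1)*(v^3 - 4*v^2 - 16*v + 64) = (v - 4)*(v + 1)*(v^2 - 16) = (v - 4)^2*(v + 1)*(v + 4)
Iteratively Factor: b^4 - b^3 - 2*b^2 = (b)*(b^3 - b^2 - 2*b) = b*(b + 1)*(b^2 - 2*b) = b*(b - 2)*(b + 1)*(b)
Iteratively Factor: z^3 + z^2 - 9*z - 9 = (z + 1)*(z^2 - 9) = (z + 1)*(z + 3)*(z - 3)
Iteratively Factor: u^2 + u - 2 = (u + 2)*(u - 1)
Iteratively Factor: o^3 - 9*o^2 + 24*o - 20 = (o - 2)*(o^2 - 7*o + 10) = (o - 5)*(o - 2)*(o - 2)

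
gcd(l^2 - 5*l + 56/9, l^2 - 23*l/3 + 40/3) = l - 8/3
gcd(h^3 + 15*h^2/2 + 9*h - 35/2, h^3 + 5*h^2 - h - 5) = h^2 + 4*h - 5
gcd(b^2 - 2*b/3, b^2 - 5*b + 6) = 1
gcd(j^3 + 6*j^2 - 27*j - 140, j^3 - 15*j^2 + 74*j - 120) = j - 5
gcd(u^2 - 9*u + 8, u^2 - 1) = u - 1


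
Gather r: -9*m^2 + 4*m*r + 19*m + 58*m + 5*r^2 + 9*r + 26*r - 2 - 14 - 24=-9*m^2 + 77*m + 5*r^2 + r*(4*m + 35) - 40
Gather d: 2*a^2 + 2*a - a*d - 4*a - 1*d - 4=2*a^2 - 2*a + d*(-a - 1) - 4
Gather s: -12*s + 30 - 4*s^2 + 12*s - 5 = 25 - 4*s^2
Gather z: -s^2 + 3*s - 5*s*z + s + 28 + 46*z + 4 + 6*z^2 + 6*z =-s^2 + 4*s + 6*z^2 + z*(52 - 5*s) + 32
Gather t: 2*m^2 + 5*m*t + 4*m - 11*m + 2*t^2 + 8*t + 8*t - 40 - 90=2*m^2 - 7*m + 2*t^2 + t*(5*m + 16) - 130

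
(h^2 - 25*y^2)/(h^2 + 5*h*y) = (h - 5*y)/h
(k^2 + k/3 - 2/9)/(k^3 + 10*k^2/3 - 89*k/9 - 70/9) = (3*k - 1)/(3*k^2 + 8*k - 35)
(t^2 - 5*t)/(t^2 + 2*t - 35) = t/(t + 7)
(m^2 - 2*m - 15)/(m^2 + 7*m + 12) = (m - 5)/(m + 4)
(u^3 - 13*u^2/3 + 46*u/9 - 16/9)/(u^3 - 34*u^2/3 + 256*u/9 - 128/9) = (u - 1)/(u - 8)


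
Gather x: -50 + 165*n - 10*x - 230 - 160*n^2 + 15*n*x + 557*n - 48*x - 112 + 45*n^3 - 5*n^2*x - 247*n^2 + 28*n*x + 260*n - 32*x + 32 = 45*n^3 - 407*n^2 + 982*n + x*(-5*n^2 + 43*n - 90) - 360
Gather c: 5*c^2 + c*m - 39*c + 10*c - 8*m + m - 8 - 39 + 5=5*c^2 + c*(m - 29) - 7*m - 42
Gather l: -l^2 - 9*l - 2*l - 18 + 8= -l^2 - 11*l - 10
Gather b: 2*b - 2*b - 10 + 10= 0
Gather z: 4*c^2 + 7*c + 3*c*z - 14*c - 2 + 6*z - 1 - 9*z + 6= 4*c^2 - 7*c + z*(3*c - 3) + 3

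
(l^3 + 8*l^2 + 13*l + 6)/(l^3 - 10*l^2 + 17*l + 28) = (l^2 + 7*l + 6)/(l^2 - 11*l + 28)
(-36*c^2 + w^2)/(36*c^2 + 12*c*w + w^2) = (-6*c + w)/(6*c + w)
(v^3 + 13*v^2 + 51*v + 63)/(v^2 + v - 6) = (v^2 + 10*v + 21)/(v - 2)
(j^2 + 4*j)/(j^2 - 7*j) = (j + 4)/(j - 7)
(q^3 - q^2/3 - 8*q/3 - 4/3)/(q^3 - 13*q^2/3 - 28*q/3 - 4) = (q - 2)/(q - 6)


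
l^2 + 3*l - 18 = (l - 3)*(l + 6)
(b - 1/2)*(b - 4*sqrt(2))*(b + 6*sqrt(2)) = b^3 - b^2/2 + 2*sqrt(2)*b^2 - 48*b - sqrt(2)*b + 24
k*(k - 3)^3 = k^4 - 9*k^3 + 27*k^2 - 27*k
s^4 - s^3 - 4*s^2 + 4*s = s*(s - 2)*(s - 1)*(s + 2)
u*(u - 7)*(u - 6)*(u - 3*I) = u^4 - 13*u^3 - 3*I*u^3 + 42*u^2 + 39*I*u^2 - 126*I*u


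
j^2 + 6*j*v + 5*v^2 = (j + v)*(j + 5*v)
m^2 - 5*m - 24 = (m - 8)*(m + 3)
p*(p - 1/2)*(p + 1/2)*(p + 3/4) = p^4 + 3*p^3/4 - p^2/4 - 3*p/16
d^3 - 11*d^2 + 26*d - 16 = (d - 8)*(d - 2)*(d - 1)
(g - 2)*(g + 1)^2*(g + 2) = g^4 + 2*g^3 - 3*g^2 - 8*g - 4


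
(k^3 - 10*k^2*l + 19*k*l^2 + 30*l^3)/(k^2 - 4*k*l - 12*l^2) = (k^2 - 4*k*l - 5*l^2)/(k + 2*l)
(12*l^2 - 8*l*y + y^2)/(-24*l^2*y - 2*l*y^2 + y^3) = (-2*l + y)/(y*(4*l + y))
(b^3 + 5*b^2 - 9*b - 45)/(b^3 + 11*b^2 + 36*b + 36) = (b^2 + 2*b - 15)/(b^2 + 8*b + 12)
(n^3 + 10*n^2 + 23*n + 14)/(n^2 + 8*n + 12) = (n^2 + 8*n + 7)/(n + 6)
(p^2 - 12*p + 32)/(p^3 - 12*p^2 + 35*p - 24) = (p - 4)/(p^2 - 4*p + 3)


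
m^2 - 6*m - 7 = (m - 7)*(m + 1)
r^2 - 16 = (r - 4)*(r + 4)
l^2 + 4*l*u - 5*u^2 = (l - u)*(l + 5*u)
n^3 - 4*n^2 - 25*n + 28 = (n - 7)*(n - 1)*(n + 4)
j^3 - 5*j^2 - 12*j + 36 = (j - 6)*(j - 2)*(j + 3)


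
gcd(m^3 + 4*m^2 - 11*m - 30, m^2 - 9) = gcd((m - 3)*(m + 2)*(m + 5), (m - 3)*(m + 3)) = m - 3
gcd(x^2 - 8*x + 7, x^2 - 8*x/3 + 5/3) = x - 1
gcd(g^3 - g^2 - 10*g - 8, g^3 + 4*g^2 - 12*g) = 1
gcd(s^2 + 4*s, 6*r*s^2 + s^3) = s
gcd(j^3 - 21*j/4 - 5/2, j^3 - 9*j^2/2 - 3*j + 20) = j^2 - j/2 - 5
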